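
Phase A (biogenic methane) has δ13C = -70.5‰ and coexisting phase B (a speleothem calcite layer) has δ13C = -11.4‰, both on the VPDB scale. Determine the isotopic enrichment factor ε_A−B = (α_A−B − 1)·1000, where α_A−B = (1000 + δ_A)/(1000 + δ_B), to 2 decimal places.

-59.78‰

α_A−B = (1000 + -70.5) / (1000 + -11.4) = 929.5 / 988.6 = 0.940218
ε_A−B = (0.940218 − 1) × 1000 = -59.782‰
(The approximation ε ≈ δ_A − δ_B would give -59.1‰.)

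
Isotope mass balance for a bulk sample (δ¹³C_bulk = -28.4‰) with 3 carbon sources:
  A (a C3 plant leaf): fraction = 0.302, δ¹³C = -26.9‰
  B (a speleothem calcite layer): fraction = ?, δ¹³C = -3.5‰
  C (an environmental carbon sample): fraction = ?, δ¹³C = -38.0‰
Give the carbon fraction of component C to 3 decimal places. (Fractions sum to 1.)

Let f_C and f_B be the unknown fractions; fractions sum to 1 so f_C + f_B = 0.698.
Mass balance: Σ fᵢ·δᵢ = δ_bulk ⇒ f_C·(-38.0) + f_B·(-3.5) = -28.4 − (-8.124) = -20.276
Substitute f_B = 0.698 − f_C:
f_C·(-38.0 − -3.5) = -20.276 − 0.698×(-3.5) = -17.833
f_C = -17.833 / -34.5 = 0.5169

0.517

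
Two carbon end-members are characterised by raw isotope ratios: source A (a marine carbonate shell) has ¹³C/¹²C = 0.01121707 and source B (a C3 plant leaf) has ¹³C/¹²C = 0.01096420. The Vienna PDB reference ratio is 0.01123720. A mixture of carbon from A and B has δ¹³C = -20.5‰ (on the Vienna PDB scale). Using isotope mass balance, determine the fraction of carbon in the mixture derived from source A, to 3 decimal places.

δ_A = (0.01121707/0.01123720 − 1)×1000 = (0.998209 − 1)×1000 = -1.791‰
δ_B = (0.01096420/0.01123720 − 1)×1000 = (0.975706 − 1)×1000 = -24.294‰
f_A = (δ_mix − δ_B)/(δ_A − δ_B) = (-20.5 − (-24.294))/(-1.791 − (-24.294))
f_A = 3.794 / 22.503 = 0.1686

0.169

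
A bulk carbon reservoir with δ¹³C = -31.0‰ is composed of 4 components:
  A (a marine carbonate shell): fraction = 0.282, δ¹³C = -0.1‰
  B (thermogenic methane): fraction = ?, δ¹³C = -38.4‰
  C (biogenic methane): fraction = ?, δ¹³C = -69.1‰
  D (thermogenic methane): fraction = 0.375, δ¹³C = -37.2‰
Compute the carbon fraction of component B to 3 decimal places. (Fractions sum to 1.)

Let f_B and f_C be the unknown fractions; fractions sum to 1 so f_B + f_C = 0.343.
Mass balance: Σ fᵢ·δᵢ = δ_bulk ⇒ f_B·(-38.4) + f_C·(-69.1) = -31.0 − (-13.978) = -17.022
Substitute f_C = 0.343 − f_B:
f_B·(-38.4 − -69.1) = -17.022 − 0.343×(-69.1) = 6.680
f_B = 6.680 / 30.7 = 0.2176

0.218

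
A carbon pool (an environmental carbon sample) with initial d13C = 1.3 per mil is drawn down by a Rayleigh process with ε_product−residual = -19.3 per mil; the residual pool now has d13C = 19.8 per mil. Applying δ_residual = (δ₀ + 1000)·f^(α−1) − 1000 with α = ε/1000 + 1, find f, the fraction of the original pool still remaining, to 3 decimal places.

α − 1 = ε/1000 = -0.0193
(δ_res + 1000)/(δ₀ + 1000) = (19.8 + 1000)/(1.3 + 1000) = 1019.8/1001.3 = 1.018476
f = 1.018476^(1/-0.0193) = exp(ln(1.018476)/-0.0193) = exp(0.01831/-0.0193)
f = exp(-0.9486) = 0.3873

0.387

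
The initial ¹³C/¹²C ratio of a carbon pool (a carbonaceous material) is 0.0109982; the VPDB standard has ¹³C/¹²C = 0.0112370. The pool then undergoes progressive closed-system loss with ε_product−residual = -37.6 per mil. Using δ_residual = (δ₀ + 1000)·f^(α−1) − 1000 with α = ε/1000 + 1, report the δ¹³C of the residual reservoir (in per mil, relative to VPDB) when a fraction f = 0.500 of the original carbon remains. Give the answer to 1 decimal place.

δ₀ = (0.0109982/0.0112370 − 1)×1000 = (0.978749 − 1)×1000 = -21.251 per mil
α − 1 = ε/1000 = -0.0376
f^(α−1) = 0.500^(-0.0376) = 1.026405
δ_res = (-21.251 + 1000) × 1.026405 − 1000 = 1004.593 − 1000 = 4.59 per mil

4.6 per mil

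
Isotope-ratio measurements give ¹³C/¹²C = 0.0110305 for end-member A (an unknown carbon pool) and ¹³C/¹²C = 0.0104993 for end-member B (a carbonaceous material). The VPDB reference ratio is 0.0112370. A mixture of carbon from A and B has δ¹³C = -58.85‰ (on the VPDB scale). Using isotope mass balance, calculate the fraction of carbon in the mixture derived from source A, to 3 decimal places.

0.144

δ_A = (0.0110305/0.0112370 − 1)×1000 = (0.981623 − 1)×1000 = -18.377‰
δ_B = (0.0104993/0.0112370 − 1)×1000 = (0.934351 − 1)×1000 = -65.649‰
f_A = (δ_mix − δ_B)/(δ_A − δ_B) = (-58.85 − (-65.649))/(-18.377 − (-65.649))
f_A = 6.799 / 47.272 = 0.1438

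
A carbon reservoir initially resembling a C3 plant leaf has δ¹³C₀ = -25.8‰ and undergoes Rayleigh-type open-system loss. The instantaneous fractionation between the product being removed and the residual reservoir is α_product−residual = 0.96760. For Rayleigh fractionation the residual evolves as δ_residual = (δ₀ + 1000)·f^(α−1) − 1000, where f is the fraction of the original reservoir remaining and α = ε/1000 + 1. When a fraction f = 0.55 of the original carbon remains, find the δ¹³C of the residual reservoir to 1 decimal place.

Rayleigh residual: δ_res = (δ₀ + 1000)·f^(α−1) − 1000
α − 1 = -0.03240
f^(α−1) = 0.55^(-0.03240) = 1.019559
δ_res = (-25.8 + 1000) × 1.019559 − 1000 = 993.254 − 1000 = -6.75‰

-6.7‰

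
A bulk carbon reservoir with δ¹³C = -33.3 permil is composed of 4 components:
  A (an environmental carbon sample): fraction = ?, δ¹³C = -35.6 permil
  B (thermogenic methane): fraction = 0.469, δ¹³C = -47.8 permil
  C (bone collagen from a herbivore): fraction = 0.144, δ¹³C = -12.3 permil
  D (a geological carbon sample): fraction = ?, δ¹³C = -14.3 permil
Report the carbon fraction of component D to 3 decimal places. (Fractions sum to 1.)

Let f_D and f_A be the unknown fractions; fractions sum to 1 so f_D + f_A = 0.387.
Mass balance: Σ fᵢ·δᵢ = δ_bulk ⇒ f_D·(-14.3) + f_A·(-35.6) = -33.3 − (-24.189) = -9.111
Substitute f_A = 0.387 − f_D:
f_D·(-14.3 − -35.6) = -9.111 − 0.387×(-35.6) = 4.667
f_D = 4.667 / 21.3 = 0.2191

0.219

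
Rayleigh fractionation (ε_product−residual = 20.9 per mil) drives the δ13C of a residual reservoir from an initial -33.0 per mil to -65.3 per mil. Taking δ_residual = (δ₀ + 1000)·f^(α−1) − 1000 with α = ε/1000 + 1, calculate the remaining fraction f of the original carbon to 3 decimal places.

α − 1 = ε/1000 = 0.0209
(δ_res + 1000)/(δ₀ + 1000) = (-65.3 + 1000)/(-33.0 + 1000) = 934.7/967.0 = 0.966598
f = 0.966598^(1/0.0209) = exp(ln(0.966598)/0.0209) = exp(-0.03397/0.0209)
f = exp(-1.6255) = 0.1968

0.197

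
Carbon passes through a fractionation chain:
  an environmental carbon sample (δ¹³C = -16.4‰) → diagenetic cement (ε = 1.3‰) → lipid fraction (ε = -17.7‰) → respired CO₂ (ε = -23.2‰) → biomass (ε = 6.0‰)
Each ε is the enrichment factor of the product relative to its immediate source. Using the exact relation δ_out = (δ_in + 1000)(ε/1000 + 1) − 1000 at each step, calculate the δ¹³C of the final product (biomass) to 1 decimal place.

step 1: δ = (-16.40 + 1000)·(1.3/1000 + 1) − 1000 = -15.12‰
step 2: δ = (-15.12 + 1000)·(-17.7/1000 + 1) − 1000 = -32.55‰
step 3: δ = (-32.55 + 1000)·(-23.2/1000 + 1) − 1000 = -55.00‰
step 4: δ = (-55.00 + 1000)·(6.0/1000 + 1) − 1000 = -49.33‰

-49.3‰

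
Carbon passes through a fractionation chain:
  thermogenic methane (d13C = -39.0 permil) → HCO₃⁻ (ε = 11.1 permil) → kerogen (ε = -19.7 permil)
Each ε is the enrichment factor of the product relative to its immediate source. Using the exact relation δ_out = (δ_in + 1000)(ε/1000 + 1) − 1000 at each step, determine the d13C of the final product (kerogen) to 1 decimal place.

-47.5 permil

step 1: δ = (-39.00 + 1000)·(11.1/1000 + 1) − 1000 = -28.33 permil
step 2: δ = (-28.33 + 1000)·(-19.7/1000 + 1) − 1000 = -47.47 permil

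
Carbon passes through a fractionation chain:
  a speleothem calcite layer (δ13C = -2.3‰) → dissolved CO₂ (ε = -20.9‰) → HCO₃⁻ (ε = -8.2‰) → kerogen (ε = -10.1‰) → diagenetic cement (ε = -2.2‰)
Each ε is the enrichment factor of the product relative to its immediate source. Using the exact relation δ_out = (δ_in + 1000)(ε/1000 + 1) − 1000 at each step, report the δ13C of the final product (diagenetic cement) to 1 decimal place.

-43.1‰

step 1: δ = (-2.30 + 1000)·(-20.9/1000 + 1) − 1000 = -23.15‰
step 2: δ = (-23.15 + 1000)·(-8.2/1000 + 1) − 1000 = -31.16‰
step 3: δ = (-31.16 + 1000)·(-10.1/1000 + 1) − 1000 = -40.95‰
step 4: δ = (-40.95 + 1000)·(-2.2/1000 + 1) − 1000 = -43.06‰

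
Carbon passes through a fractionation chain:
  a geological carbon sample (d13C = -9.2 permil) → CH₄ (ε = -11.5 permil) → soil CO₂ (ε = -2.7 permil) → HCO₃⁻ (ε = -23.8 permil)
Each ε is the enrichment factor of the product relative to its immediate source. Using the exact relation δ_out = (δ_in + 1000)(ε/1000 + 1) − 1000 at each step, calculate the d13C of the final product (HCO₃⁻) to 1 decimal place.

-46.5 permil

step 1: δ = (-9.20 + 1000)·(-11.5/1000 + 1) − 1000 = -20.59 permil
step 2: δ = (-20.59 + 1000)·(-2.7/1000 + 1) − 1000 = -23.24 permil
step 3: δ = (-23.24 + 1000)·(-23.8/1000 + 1) − 1000 = -46.49 permil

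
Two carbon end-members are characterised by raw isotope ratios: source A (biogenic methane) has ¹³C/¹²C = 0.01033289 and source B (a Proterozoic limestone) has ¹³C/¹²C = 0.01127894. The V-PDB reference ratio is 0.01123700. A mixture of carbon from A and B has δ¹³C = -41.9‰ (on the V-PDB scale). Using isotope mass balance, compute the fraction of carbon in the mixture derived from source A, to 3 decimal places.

0.542

δ_A = (0.01033289/0.01123700 − 1)×1000 = (0.919542 − 1)×1000 = -80.458‰
δ_B = (0.01127894/0.01123700 − 1)×1000 = (1.003732 − 1)×1000 = 3.732‰
f_A = (δ_mix − δ_B)/(δ_A − δ_B) = (-41.9 − (3.732))/(-80.458 − (3.732))
f_A = -45.632 / -84.191 = 0.5420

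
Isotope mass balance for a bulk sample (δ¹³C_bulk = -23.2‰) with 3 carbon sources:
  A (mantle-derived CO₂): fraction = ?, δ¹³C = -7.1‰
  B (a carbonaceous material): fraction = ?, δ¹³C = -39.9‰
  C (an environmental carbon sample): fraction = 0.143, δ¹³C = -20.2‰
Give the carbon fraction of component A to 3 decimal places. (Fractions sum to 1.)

Let f_A and f_B be the unknown fractions; fractions sum to 1 so f_A + f_B = 0.857.
Mass balance: Σ fᵢ·δᵢ = δ_bulk ⇒ f_A·(-7.1) + f_B·(-39.9) = -23.2 − (-2.889) = -20.311
Substitute f_B = 0.857 − f_A:
f_A·(-7.1 − -39.9) = -20.311 − 0.857×(-39.9) = 13.883
f_A = 13.883 / 32.8 = 0.4233

0.423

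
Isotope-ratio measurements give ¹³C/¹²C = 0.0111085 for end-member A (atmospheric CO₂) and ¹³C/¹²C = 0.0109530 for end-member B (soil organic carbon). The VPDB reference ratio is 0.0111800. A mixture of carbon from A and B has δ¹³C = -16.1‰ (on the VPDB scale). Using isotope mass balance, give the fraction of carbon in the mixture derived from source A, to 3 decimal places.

δ_A = (0.0111085/0.0111800 − 1)×1000 = (0.993605 − 1)×1000 = -6.395‰
δ_B = (0.0109530/0.0111800 − 1)×1000 = (0.979696 − 1)×1000 = -20.304‰
f_A = (δ_mix − δ_B)/(δ_A − δ_B) = (-16.1 − (-20.304))/(-6.395 − (-20.304))
f_A = 4.204 / 13.909 = 0.3023

0.302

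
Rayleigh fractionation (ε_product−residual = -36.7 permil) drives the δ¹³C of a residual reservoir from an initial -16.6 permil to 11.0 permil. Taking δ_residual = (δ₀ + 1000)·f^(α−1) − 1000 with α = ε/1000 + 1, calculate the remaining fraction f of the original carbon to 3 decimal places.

0.470

α − 1 = ε/1000 = -0.0367
(δ_res + 1000)/(δ₀ + 1000) = (11.0 + 1000)/(-16.6 + 1000) = 1011.0/983.4 = 1.028066
f = 1.028066^(1/-0.0367) = exp(ln(1.028066)/-0.0367) = exp(0.02768/-0.0367)
f = exp(-0.7542) = 0.4704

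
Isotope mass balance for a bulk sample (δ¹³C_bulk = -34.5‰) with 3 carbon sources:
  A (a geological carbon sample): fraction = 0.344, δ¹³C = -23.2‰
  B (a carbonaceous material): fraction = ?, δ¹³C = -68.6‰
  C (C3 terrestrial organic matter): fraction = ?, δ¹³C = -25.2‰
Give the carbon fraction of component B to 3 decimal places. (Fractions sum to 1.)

Let f_B and f_C be the unknown fractions; fractions sum to 1 so f_B + f_C = 0.656.
Mass balance: Σ fᵢ·δᵢ = δ_bulk ⇒ f_B·(-68.6) + f_C·(-25.2) = -34.5 − (-7.981) = -26.519
Substitute f_C = 0.656 − f_B:
f_B·(-68.6 − -25.2) = -26.519 − 0.656×(-25.2) = -9.988
f_B = -9.988 / -43.4 = 0.2301

0.230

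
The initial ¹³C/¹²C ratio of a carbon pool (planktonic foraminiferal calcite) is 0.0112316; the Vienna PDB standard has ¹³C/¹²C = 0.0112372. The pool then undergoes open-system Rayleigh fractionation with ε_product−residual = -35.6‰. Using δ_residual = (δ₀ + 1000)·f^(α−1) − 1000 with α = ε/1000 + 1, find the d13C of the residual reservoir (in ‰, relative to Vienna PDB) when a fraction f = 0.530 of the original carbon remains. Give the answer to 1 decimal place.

22.3‰

δ₀ = (0.0112316/0.0112372 − 1)×1000 = (0.999502 − 1)×1000 = -0.498‰
α − 1 = ε/1000 = -0.0356
f^(α−1) = 0.530^(-0.0356) = 1.022859
δ_res = (-0.498 + 1000) × 1.022859 − 1000 = 1022.349 − 1000 = 22.35‰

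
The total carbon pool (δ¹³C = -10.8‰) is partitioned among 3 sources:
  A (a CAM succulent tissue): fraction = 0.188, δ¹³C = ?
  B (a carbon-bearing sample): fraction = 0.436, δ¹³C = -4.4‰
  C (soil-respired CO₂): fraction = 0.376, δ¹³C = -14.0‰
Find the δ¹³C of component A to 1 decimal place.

-19.2‰

Isotope mass balance: δ_bulk = Σ fᵢ·δᵢ.
-10.8 = 0.188×δ_A + 0.436×(-4.4) + 0.376×(-14.0)
0.188·δ_A = -10.8 − (-7.182) = -3.618
δ_A = -3.618 / 0.188 = -19.24‰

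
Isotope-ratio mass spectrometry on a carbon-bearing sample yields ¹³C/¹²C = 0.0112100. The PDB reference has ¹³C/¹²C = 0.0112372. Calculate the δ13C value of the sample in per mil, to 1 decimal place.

-2.4 per mil

δ13C = (R_sample / R_standard − 1) × 1000
R_sample / R_standard = 0.0112100 / 0.0112372 = 0.997579
δ13C = (0.997579 − 1) × 1000 = -2.42 per mil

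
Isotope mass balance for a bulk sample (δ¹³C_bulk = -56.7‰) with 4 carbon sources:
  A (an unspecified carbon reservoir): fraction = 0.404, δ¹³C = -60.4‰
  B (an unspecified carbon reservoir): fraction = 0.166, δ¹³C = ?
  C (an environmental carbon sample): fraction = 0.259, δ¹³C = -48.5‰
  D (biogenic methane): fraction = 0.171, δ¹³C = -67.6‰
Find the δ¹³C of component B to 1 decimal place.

Isotope mass balance: δ_bulk = Σ fᵢ·δᵢ.
-56.7 = 0.404×(-60.4) + 0.166×δ_B + 0.259×(-48.5) + 0.171×(-67.6)
0.166·δ_B = -56.7 − (-48.523) = -8.177
δ_B = -8.177 / 0.166 = -49.26‰

-49.3‰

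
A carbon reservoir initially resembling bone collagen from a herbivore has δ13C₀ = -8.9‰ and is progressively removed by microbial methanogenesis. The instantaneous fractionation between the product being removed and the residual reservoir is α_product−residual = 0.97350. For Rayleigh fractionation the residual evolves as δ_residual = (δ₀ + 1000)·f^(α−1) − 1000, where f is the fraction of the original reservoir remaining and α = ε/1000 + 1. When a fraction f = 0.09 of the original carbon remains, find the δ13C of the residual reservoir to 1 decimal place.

56.4‰

Rayleigh residual: δ_res = (δ₀ + 1000)·f^(α−1) − 1000
α − 1 = -0.02650
f^(α−1) = 0.09^(-0.02650) = 1.065890
δ_res = (-8.9 + 1000) × 1.065890 − 1000 = 1056.404 − 1000 = 56.40‰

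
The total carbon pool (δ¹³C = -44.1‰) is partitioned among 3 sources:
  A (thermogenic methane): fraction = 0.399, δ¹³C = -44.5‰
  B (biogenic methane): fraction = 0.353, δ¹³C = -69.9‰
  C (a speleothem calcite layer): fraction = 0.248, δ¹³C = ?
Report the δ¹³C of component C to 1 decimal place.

Isotope mass balance: δ_bulk = Σ fᵢ·δᵢ.
-44.1 = 0.399×(-44.5) + 0.353×(-69.9) + 0.248×δ_C
0.248·δ_C = -44.1 − (-42.430) = -1.670
δ_C = -1.670 / 0.248 = -6.73‰

-6.7‰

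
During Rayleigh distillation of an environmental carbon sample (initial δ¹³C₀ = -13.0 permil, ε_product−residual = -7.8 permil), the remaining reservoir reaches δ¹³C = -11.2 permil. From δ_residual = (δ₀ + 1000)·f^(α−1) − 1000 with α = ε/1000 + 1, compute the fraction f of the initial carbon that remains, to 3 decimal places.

α − 1 = ε/1000 = -0.0078
(δ_res + 1000)/(δ₀ + 1000) = (-11.2 + 1000)/(-13.0 + 1000) = 988.8/987.0 = 1.001824
f = 1.001824^(1/-0.0078) = exp(ln(1.001824)/-0.0078) = exp(0.00182/-0.0078)
f = exp(-0.2336) = 0.7917

0.792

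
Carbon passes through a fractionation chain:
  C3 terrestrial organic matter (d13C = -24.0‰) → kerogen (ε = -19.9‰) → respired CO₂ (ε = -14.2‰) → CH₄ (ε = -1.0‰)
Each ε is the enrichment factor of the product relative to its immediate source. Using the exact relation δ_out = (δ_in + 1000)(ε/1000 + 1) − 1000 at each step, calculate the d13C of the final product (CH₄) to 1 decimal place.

-57.9‰

step 1: δ = (-24.00 + 1000)·(-19.9/1000 + 1) − 1000 = -43.42‰
step 2: δ = (-43.42 + 1000)·(-14.2/1000 + 1) − 1000 = -57.01‰
step 3: δ = (-57.01 + 1000)·(-1.0/1000 + 1) − 1000 = -57.95‰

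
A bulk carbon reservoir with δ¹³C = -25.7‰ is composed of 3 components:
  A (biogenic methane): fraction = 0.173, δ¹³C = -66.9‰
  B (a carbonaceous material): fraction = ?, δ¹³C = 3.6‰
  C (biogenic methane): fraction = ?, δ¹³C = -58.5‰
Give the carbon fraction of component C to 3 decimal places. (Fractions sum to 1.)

Let f_C and f_B be the unknown fractions; fractions sum to 1 so f_C + f_B = 0.827.
Mass balance: Σ fᵢ·δᵢ = δ_bulk ⇒ f_C·(-58.5) + f_B·(3.6) = -25.7 − (-11.574) = -14.126
Substitute f_B = 0.827 − f_C:
f_C·(-58.5 − 3.6) = -14.126 − 0.827×(3.6) = -17.103
f_C = -17.103 / -62.1 = 0.2754

0.275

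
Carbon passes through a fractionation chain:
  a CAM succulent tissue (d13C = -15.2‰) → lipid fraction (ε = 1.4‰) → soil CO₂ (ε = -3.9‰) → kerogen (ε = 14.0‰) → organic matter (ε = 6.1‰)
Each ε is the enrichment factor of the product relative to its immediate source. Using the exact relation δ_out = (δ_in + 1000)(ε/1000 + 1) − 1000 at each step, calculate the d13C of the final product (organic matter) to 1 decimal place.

step 1: δ = (-15.20 + 1000)·(1.4/1000 + 1) − 1000 = -13.82‰
step 2: δ = (-13.82 + 1000)·(-3.9/1000 + 1) − 1000 = -17.67‰
step 3: δ = (-17.67 + 1000)·(14.0/1000 + 1) − 1000 = -3.91‰
step 4: δ = (-3.91 + 1000)·(6.1/1000 + 1) − 1000 = 2.16‰

2.2‰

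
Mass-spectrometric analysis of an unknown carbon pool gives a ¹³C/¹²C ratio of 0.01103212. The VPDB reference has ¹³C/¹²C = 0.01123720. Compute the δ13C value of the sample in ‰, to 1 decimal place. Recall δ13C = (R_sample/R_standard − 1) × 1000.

-18.3‰

δ13C = (R_sample / R_standard − 1) × 1000
R_sample / R_standard = 0.01103212 / 0.01123720 = 0.981750
δ13C = (0.981750 − 1) × 1000 = -18.25‰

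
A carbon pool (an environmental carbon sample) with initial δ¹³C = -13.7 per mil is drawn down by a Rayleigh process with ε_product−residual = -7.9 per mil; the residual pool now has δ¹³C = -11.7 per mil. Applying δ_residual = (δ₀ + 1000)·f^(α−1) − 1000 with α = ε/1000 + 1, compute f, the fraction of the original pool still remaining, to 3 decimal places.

α − 1 = ε/1000 = -0.0079
(δ_res + 1000)/(δ₀ + 1000) = (-11.7 + 1000)/(-13.7 + 1000) = 988.3/986.3 = 1.002028
f = 1.002028^(1/-0.0079) = exp(ln(1.002028)/-0.0079) = exp(0.00203/-0.0079)
f = exp(-0.2564) = 0.7738

0.774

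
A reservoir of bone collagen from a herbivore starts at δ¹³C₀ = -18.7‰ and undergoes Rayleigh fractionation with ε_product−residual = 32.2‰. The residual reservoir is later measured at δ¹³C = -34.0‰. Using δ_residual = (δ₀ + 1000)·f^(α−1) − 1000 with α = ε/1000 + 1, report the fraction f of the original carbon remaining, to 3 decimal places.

0.614

α − 1 = ε/1000 = 0.0322
(δ_res + 1000)/(δ₀ + 1000) = (-34.0 + 1000)/(-18.7 + 1000) = 966.0/981.3 = 0.984408
f = 0.984408^(1/0.0322) = exp(ln(0.984408)/0.0322) = exp(-0.01571/0.0322)
f = exp(-0.4880) = 0.6138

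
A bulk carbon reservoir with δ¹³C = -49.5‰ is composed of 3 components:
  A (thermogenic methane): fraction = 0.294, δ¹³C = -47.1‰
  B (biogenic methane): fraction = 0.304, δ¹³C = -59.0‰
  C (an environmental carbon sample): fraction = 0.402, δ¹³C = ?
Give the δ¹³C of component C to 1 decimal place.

-44.1‰

Isotope mass balance: δ_bulk = Σ fᵢ·δᵢ.
-49.5 = 0.294×(-47.1) + 0.304×(-59.0) + 0.402×δ_C
0.402·δ_C = -49.5 − (-31.783) = -17.717
δ_C = -17.717 / 0.402 = -44.07‰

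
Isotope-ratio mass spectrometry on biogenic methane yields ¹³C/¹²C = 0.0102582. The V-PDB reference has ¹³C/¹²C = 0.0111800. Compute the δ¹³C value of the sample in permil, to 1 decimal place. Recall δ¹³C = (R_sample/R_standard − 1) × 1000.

δ¹³C = (R_sample / R_standard − 1) × 1000
R_sample / R_standard = 0.0102582 / 0.0111800 = 0.917549
δ¹³C = (0.917549 − 1) × 1000 = -82.45 permil

-82.5 permil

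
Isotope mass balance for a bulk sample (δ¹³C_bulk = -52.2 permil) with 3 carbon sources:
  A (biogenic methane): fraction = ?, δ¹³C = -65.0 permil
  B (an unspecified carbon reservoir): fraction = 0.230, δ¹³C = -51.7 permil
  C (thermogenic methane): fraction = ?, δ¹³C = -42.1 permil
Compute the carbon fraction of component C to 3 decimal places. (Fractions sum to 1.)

Let f_C and f_A be the unknown fractions; fractions sum to 1 so f_C + f_A = 0.770.
Mass balance: Σ fᵢ·δᵢ = δ_bulk ⇒ f_C·(-42.1) + f_A·(-65.0) = -52.2 − (-11.891) = -40.309
Substitute f_A = 0.770 − f_C:
f_C·(-42.1 − -65.0) = -40.309 − 0.770×(-65.0) = 9.741
f_C = 9.741 / 22.9 = 0.4254

0.425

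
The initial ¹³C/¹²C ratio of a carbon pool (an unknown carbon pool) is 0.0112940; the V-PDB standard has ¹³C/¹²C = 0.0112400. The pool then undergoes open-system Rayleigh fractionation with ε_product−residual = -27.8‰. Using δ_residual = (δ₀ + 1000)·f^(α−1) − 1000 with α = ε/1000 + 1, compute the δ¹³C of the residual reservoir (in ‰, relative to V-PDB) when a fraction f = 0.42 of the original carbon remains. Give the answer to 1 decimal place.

29.3‰

δ₀ = (0.0112940/0.0112400 − 1)×1000 = (1.004804 − 1)×1000 = 4.804‰
α − 1 = ε/1000 = -0.0278
f^(α−1) = 0.42^(-0.0278) = 1.024410
δ_res = (4.804 + 1000) × 1.024410 − 1000 = 1029.331 − 1000 = 29.33‰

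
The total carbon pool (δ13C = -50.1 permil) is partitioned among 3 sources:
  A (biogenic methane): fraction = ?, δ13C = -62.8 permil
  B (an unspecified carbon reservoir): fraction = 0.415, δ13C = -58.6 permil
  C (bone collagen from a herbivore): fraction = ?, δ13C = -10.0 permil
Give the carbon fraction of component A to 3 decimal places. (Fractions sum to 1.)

Let f_A and f_C be the unknown fractions; fractions sum to 1 so f_A + f_C = 0.585.
Mass balance: Σ fᵢ·δᵢ = δ_bulk ⇒ f_A·(-62.8) + f_C·(-10.0) = -50.1 − (-24.319) = -25.781
Substitute f_C = 0.585 − f_A:
f_A·(-62.8 − -10.0) = -25.781 − 0.585×(-10.0) = -19.931
f_A = -19.931 / -52.8 = 0.3775

0.377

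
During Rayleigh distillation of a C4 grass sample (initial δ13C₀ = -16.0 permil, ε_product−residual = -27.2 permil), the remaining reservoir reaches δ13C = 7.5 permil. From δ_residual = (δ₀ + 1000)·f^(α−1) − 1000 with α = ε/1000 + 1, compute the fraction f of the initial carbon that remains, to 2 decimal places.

α − 1 = ε/1000 = -0.0272
(δ_res + 1000)/(δ₀ + 1000) = (7.5 + 1000)/(-16.0 + 1000) = 1007.5/984.0 = 1.023882
f = 1.023882^(1/-0.0272) = exp(ln(1.023882)/-0.0272) = exp(0.02360/-0.0272)
f = exp(-0.8677) = 0.4199

0.42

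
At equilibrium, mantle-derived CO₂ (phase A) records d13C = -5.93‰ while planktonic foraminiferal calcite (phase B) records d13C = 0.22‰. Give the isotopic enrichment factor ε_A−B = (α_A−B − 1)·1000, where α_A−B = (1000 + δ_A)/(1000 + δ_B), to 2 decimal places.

-6.15‰

α_A−B = (1000 + -5.93) / (1000 + 0.22) = 994.07 / 1000.22 = 0.993851
ε_A−B = (0.993851 − 1) × 1000 = -6.149‰
(The approximation ε ≈ δ_A − δ_B would give -6.15‰.)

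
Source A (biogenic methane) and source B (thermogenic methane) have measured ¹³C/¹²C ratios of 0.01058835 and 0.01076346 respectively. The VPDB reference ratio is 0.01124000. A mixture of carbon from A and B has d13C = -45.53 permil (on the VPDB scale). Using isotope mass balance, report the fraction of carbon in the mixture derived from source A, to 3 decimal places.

δ_A = (0.01058835/0.01124000 − 1)×1000 = (0.942024 − 1)×1000 = -57.976 permil
δ_B = (0.01076346/0.01124000 − 1)×1000 = (0.957603 − 1)×1000 = -42.397 permil
f_A = (δ_mix − δ_B)/(δ_A − δ_B) = (-45.53 − (-42.397))/(-57.976 − (-42.397))
f_A = -3.133 / -15.579 = 0.2011

0.201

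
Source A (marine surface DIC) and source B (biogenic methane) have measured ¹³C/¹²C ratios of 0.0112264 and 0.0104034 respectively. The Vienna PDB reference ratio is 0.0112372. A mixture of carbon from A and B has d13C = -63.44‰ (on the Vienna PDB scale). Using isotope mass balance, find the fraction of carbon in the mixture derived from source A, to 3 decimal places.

0.147

δ_A = (0.0112264/0.0112372 − 1)×1000 = (0.999039 − 1)×1000 = -0.961‰
δ_B = (0.0104034/0.0112372 − 1)×1000 = (0.925800 − 1)×1000 = -74.200‰
f_A = (δ_mix − δ_B)/(δ_A − δ_B) = (-63.44 − (-74.200))/(-0.961 − (-74.200))
f_A = 10.760 / 73.239 = 0.1469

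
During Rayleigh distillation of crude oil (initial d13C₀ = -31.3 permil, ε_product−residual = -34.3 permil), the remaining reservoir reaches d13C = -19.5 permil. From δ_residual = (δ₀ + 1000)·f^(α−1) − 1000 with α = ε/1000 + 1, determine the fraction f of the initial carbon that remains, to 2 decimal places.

α − 1 = ε/1000 = -0.0343
(δ_res + 1000)/(δ₀ + 1000) = (-19.5 + 1000)/(-31.3 + 1000) = 980.5/968.7 = 1.012181
f = 1.012181^(1/-0.0343) = exp(ln(1.012181)/-0.0343) = exp(0.01211/-0.0343)
f = exp(-0.3530) = 0.7026

0.70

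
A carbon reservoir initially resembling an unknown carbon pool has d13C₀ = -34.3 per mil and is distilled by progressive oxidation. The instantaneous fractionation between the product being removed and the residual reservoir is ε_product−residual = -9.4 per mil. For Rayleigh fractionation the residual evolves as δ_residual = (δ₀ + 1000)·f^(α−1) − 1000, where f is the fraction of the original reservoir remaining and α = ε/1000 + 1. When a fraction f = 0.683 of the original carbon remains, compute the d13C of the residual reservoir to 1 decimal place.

-30.8 per mil

Rayleigh residual: δ_res = (δ₀ + 1000)·f^(α−1) − 1000
α = ε/1000 + 1 = 0.99060, so α − 1 = -0.00940
f^(α−1) = 0.683^(-0.00940) = 1.003590
δ_res = (-34.3 + 1000) × 1.003590 − 1000 = 969.167 − 1000 = -30.83 per mil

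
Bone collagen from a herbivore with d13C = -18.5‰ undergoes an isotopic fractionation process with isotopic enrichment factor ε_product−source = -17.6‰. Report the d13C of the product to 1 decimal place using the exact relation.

Exactly, δ_product = (δ_source + 1000)·(ε/1000 + 1) − 1000.
δ_product = (-18.5 + 1000) × (-17.6/1000 + 1) − 1000
δ_product = -35.77‰

-35.8‰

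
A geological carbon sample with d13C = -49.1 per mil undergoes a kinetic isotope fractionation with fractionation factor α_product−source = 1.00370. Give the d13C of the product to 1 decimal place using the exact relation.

-45.6 per mil

δ_product = (δ_source + 1000)·α − 1000
δ_product = (-49.1 + 1000) × 1.00370 − 1000
δ_product = 954.418 − 1000 = -45.58 per mil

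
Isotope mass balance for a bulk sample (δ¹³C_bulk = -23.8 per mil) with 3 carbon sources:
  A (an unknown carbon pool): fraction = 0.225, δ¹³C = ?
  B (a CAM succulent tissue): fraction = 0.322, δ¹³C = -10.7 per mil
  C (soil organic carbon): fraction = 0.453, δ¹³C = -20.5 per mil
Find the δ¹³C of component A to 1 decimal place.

Isotope mass balance: δ_bulk = Σ fᵢ·δᵢ.
-23.8 = 0.225×δ_A + 0.322×(-10.7) + 0.453×(-20.5)
0.225·δ_A = -23.8 − (-12.732) = -11.068
δ_A = -11.068 / 0.225 = -49.19 per mil

-49.2 per mil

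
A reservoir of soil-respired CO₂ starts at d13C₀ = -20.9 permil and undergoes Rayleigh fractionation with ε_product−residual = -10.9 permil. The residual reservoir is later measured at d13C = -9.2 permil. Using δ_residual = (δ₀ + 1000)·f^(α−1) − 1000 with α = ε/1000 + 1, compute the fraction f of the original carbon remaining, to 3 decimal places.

0.336

α − 1 = ε/1000 = -0.0109
(δ_res + 1000)/(δ₀ + 1000) = (-9.2 + 1000)/(-20.9 + 1000) = 990.8/979.1 = 1.011950
f = 1.011950^(1/-0.0109) = exp(ln(1.011950)/-0.0109) = exp(0.01188/-0.0109)
f = exp(-1.0898) = 0.3363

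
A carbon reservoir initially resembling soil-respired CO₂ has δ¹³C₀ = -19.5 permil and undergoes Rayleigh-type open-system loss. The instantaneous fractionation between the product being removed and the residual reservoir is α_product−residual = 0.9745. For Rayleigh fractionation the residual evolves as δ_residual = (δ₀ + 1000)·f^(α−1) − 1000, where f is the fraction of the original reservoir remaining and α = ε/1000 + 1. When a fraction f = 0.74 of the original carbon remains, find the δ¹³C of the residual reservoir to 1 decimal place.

-11.9 permil

Rayleigh residual: δ_res = (δ₀ + 1000)·f^(α−1) − 1000
α − 1 = -0.02550
f^(α−1) = 0.74^(-0.02550) = 1.007708
δ_res = (-19.5 + 1000) × 1.007708 − 1000 = 988.057 − 1000 = -11.94 permil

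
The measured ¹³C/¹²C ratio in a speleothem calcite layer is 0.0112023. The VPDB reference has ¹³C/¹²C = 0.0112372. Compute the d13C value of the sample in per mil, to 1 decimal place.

d13C = (R_sample / R_standard − 1) × 1000
R_sample / R_standard = 0.0112023 / 0.0112372 = 0.996894
d13C = (0.996894 − 1) × 1000 = -3.11 per mil

-3.1 per mil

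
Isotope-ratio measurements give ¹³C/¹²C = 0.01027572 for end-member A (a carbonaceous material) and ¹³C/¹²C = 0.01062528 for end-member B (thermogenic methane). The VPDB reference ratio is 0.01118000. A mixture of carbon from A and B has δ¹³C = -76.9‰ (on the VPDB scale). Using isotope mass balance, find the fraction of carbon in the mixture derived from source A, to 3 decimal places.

δ_A = (0.01027572/0.01118000 − 1)×1000 = (0.919116 − 1)×1000 = -80.884‰
δ_B = (0.01062528/0.01118000 − 1)×1000 = (0.950383 − 1)×1000 = -49.617‰
f_A = (δ_mix − δ_B)/(δ_A − δ_B) = (-76.9 − (-49.617))/(-80.884 − (-49.617))
f_A = -27.283 / -31.267 = 0.8726

0.873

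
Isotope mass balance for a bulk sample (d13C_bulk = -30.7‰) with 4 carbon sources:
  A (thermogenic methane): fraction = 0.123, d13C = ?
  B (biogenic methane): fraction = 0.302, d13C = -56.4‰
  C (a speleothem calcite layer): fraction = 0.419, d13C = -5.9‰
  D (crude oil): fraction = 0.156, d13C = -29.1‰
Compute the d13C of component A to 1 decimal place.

-54.1‰

Isotope mass balance: δ_bulk = Σ fᵢ·δᵢ.
-30.7 = 0.123×δ_A + 0.302×(-56.4) + 0.419×(-5.9) + 0.156×(-29.1)
0.123·δ_A = -30.7 − (-24.044) = -6.655
δ_A = -6.655 / 0.123 = -54.11‰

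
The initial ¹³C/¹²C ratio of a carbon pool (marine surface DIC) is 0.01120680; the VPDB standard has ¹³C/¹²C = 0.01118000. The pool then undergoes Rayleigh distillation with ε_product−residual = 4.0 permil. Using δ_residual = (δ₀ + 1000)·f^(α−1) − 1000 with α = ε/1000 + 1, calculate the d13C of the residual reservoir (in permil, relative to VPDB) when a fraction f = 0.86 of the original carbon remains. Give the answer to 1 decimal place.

δ₀ = (0.01120680/0.01118000 − 1)×1000 = (1.002397 − 1)×1000 = 2.397 permil
α − 1 = ε/1000 = 0.0040
f^(α−1) = 0.86^(0.0040) = 0.999397
δ_res = (2.397 + 1000) × 0.999397 − 1000 = 1001.793 − 1000 = 1.79 permil

1.8 permil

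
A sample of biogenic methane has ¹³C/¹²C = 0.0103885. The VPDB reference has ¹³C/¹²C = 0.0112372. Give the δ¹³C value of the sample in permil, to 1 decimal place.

-75.5 permil

δ¹³C = (R_sample / R_standard − 1) × 1000
R_sample / R_standard = 0.0103885 / 0.0112372 = 0.924474
δ¹³C = (0.924474 − 1) × 1000 = -75.53 permil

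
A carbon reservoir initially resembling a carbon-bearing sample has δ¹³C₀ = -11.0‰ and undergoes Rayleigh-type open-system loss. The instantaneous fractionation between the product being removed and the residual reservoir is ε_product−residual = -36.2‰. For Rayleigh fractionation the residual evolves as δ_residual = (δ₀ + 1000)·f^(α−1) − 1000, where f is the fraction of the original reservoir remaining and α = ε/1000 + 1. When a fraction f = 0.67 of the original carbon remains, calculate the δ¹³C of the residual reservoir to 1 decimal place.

3.4‰

Rayleigh residual: δ_res = (δ₀ + 1000)·f^(α−1) − 1000
α = ε/1000 + 1 = 0.96380, so α − 1 = -0.03620
f^(α−1) = 0.67^(-0.03620) = 1.014603
δ_res = (-11.0 + 1000) × 1.014603 − 1000 = 1003.442 − 1000 = 3.44‰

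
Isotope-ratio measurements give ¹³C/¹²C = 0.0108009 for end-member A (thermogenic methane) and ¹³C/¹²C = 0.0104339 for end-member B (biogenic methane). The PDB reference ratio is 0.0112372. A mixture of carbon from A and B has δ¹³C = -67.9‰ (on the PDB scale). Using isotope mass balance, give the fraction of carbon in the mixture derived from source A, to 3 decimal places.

δ_A = (0.0108009/0.0112372 − 1)×1000 = (0.961174 − 1)×1000 = -38.826‰
δ_B = (0.0104339/0.0112372 − 1)×1000 = (0.928514 − 1)×1000 = -71.486‰
f_A = (δ_mix − δ_B)/(δ_A − δ_B) = (-67.9 − (-71.486))/(-38.826 − (-71.486))
f_A = 3.586 / 32.659 = 0.1098

0.110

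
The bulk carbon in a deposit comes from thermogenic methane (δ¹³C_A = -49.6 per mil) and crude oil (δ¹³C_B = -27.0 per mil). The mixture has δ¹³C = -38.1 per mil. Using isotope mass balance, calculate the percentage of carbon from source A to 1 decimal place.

δ_mix = f_A·δ_A + (1 − f_A)·δ_B  ⇒  f_A = (δ_mix − δ_B)/(δ_A − δ_B)
f_A = (-38.1 − (-27.0)) / (-49.6 − (-27.0))
f_A = -11.1 / -22.6 = 0.4912

49.1%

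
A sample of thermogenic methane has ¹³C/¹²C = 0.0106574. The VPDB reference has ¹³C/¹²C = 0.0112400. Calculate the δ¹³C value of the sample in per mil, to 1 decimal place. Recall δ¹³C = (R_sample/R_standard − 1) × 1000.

-51.8 per mil

δ¹³C = (R_sample / R_standard − 1) × 1000
R_sample / R_standard = 0.0106574 / 0.0112400 = 0.948167
δ¹³C = (0.948167 − 1) × 1000 = -51.83 per mil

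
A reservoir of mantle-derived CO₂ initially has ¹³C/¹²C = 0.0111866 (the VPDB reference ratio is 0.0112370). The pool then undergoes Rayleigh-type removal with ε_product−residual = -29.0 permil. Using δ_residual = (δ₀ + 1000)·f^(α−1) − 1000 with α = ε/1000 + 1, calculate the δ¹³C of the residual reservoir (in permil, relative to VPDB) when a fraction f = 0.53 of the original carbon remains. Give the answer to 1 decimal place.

14.0 permil

δ₀ = (0.0111866/0.0112370 − 1)×1000 = (0.995515 − 1)×1000 = -4.485 permil
α − 1 = ε/1000 = -0.0290
f^(α−1) = 0.53^(-0.0290) = 1.018582
δ_res = (-4.485 + 1000) × 1.018582 − 1000 = 1014.013 − 1000 = 14.01 permil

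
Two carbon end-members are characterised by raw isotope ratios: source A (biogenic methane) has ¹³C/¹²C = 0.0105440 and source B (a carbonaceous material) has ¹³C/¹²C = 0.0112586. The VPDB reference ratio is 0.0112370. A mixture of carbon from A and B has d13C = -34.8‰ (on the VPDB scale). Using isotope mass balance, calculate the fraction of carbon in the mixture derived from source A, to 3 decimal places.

0.577

δ_A = (0.0105440/0.0112370 − 1)×1000 = (0.938329 − 1)×1000 = -61.671‰
δ_B = (0.0112586/0.0112370 − 1)×1000 = (1.001922 − 1)×1000 = 1.922‰
f_A = (δ_mix − δ_B)/(δ_A − δ_B) = (-34.8 − (1.922))/(-61.671 − (1.922))
f_A = -36.722 / -63.593 = 0.5775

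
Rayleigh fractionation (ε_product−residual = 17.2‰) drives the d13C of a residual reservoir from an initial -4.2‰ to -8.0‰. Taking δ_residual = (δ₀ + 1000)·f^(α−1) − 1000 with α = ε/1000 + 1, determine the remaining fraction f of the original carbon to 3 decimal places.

α − 1 = ε/1000 = 0.0172
(δ_res + 1000)/(δ₀ + 1000) = (-8.0 + 1000)/(-4.2 + 1000) = 992.0/995.8 = 0.996184
f = 0.996184^(1/0.0172) = exp(ln(0.996184)/0.0172) = exp(-0.00382/0.0172)
f = exp(-0.2223) = 0.8007

0.801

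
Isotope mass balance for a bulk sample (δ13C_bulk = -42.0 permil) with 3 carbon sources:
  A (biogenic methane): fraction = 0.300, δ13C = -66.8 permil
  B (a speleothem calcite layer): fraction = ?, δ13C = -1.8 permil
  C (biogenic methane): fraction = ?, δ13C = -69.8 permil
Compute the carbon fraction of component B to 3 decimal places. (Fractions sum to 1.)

0.396

Let f_B and f_C be the unknown fractions; fractions sum to 1 so f_B + f_C = 0.700.
Mass balance: Σ fᵢ·δᵢ = δ_bulk ⇒ f_B·(-1.8) + f_C·(-69.8) = -42.0 − (-20.040) = -21.960
Substitute f_C = 0.700 − f_B:
f_B·(-1.8 − -69.8) = -21.960 − 0.700×(-69.8) = 26.900
f_B = 26.900 / 68.0 = 0.3956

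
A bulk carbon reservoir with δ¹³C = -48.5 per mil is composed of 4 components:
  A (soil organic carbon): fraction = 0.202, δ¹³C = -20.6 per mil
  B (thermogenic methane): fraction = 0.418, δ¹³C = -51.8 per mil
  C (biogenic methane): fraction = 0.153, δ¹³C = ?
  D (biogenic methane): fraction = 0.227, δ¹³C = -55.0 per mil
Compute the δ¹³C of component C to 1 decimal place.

-66.7 per mil

Isotope mass balance: δ_bulk = Σ fᵢ·δᵢ.
-48.5 = 0.202×(-20.6) + 0.418×(-51.8) + 0.153×δ_C + 0.227×(-55.0)
0.153·δ_C = -48.5 − (-38.299) = -10.201
δ_C = -10.201 / 0.153 = -66.68 per mil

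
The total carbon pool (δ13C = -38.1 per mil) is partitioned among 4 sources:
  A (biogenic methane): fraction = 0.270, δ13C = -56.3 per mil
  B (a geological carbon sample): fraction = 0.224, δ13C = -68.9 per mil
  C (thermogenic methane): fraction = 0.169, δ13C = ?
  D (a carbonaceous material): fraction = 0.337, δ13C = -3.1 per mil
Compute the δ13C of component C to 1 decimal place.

-38.0 per mil

Isotope mass balance: δ_bulk = Σ fᵢ·δᵢ.
-38.1 = 0.270×(-56.3) + 0.224×(-68.9) + 0.169×δ_C + 0.337×(-3.1)
0.169·δ_C = -38.1 − (-31.679) = -6.421
δ_C = -6.421 / 0.169 = -37.99 per mil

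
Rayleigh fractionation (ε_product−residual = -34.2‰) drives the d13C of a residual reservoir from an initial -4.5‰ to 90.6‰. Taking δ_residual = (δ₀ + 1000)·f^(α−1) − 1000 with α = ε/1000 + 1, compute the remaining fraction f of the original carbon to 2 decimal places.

0.07

α − 1 = ε/1000 = -0.0342
(δ_res + 1000)/(δ₀ + 1000) = (90.6 + 1000)/(-4.5 + 1000) = 1090.6/995.5 = 1.095530
f = 1.095530^(1/-0.0342) = exp(ln(1.095530)/-0.0342) = exp(0.09124/-0.0342)
f = exp(-2.6678) = 0.0694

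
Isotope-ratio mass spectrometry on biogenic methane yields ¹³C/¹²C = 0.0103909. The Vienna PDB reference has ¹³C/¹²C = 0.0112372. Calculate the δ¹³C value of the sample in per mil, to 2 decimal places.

-75.31 per mil

δ¹³C = (R_sample / R_standard − 1) × 1000
R_sample / R_standard = 0.0103909 / 0.0112372 = 0.924688
δ¹³C = (0.924688 − 1) × 1000 = -75.312 per mil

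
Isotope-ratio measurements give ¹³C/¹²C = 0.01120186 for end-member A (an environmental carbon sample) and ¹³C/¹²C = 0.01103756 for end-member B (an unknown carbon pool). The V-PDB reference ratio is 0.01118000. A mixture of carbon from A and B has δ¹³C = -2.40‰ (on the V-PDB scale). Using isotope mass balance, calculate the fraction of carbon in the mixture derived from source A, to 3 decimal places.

δ_A = (0.01120186/0.01118000 − 1)×1000 = (1.001955 − 1)×1000 = 1.955‰
δ_B = (0.01103756/0.01118000 − 1)×1000 = (0.987259 − 1)×1000 = -12.741‰
f_A = (δ_mix − δ_B)/(δ_A − δ_B) = (-2.40 − (-12.741))/(1.955 − (-12.741))
f_A = 10.341 / 14.696 = 0.7036

0.704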